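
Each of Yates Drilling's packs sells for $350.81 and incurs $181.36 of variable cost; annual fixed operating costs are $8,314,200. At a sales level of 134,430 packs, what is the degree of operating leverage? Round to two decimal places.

1.57

Contribution at this volume is 134,430 × $169.45 = $22,779,163.50.
Operating income = contribution − fixed costs = $22,779,163.50 − $8,314,200 = $14,464,963.50.
So DOL = total CM / EBIT = $22,779,163.50 / $14,464,963.50 = 1.5748.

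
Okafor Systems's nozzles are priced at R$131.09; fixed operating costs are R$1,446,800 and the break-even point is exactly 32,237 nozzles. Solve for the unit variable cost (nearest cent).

R$86.21

Contribution per unit must be FC / Q = R$1,446,800 / 32,237 = R$44.8801.
Hence VC = price − CM = R$131.09 − R$44.8801 = R$86.21.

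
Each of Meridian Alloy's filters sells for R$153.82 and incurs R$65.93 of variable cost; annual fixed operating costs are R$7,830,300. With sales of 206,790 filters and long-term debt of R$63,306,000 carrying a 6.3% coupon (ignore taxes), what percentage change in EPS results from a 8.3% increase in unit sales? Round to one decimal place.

At 206,790 units, contribution = 206,790 × R$87.89 = R$18,174,773.10.
EBIT = R$18,174,773.10 − R$7,830,300 = R$10,344,473.10.
Interest = R$3,988,278.00, so EBIT − I = R$6,356,195.10.
Degree of combined leverage = contribution ÷ (EBIT − I) = R$18,174,773.10 ÷ R$6,356,195.10 = 2.8594.
%ΔEPS = DCL × %ΔSales = 2.8594 × +8.3% = +23.7%.

+23.7%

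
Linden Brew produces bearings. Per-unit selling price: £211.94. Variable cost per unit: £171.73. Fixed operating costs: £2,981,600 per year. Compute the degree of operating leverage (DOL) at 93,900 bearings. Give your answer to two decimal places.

At 93,900 units, contribution = 93,900 × £40.21 = £3,775,719.00.
EBIT = £3,775,719.00 − £2,981,600 = £794,119.00.
DOL = contribution ÷ EBIT = £3,775,719.00 ÷ £794,119.00 = 4.7546.

4.75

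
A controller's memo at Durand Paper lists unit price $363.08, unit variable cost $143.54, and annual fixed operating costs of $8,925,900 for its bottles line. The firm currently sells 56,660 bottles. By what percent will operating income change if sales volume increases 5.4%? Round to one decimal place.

+19.1%

Contribution at this volume is 56,660 × $219.54 = $12,439,136.40.
Operating income = contribution − fixed costs = $12,439,136.40 − $8,925,900 = $3,513,236.40.
DOL = contribution ÷ EBIT = $12,439,136.40 ÷ $3,513,236.40 = 3.5406.
%ΔEBIT = DOL × %ΔSales = 3.5406 × +5.4% = +19.1%.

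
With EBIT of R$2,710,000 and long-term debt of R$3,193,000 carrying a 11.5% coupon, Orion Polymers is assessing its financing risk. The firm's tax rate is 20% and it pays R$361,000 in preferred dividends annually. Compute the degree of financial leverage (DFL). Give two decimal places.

Interest = R$367,195.00.
Preferred dividends grossed up pre-tax: R$361,000 / (1 − 0.20) = R$451,250.00.
DFL = EBIT ÷ [EBIT − I − D_p/(1−t)] = R$2,710,000 ÷ [R$2,710,000 − R$367,195.00 − R$451,250.00] = R$2,710,000 ÷ R$1,891,555.00 = 1.4327.

1.43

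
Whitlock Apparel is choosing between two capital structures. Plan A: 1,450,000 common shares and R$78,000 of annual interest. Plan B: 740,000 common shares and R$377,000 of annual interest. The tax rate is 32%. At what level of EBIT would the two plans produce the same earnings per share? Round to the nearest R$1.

R$688,634

At indifference, (EBIT − 78,000)(1 − t)/1,450,000 = (EBIT − 377,000)(1 − t)/740,000.
Cancelling (1 − t) and cross-multiplying: 740,000·(EBIT − 78,000) = 1,450,000·(EBIT − 377,000).
EBIT × (1,450,000 − 740,000) = 377,000 × 1,450,000 − 78,000 × 740,000 = 488,930,000,000, so EBIT = 488,930,000,000 ÷ 710,000 = 688,633.80.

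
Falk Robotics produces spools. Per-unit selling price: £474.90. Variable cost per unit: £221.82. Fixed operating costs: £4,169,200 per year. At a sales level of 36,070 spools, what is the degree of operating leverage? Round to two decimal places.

Contribution at this volume is 36,070 × £253.08 = £9,128,595.60.
Operating income = contribution − fixed costs = £9,128,595.60 − £4,169,200 = £4,959,395.60.
DOL = contribution ÷ EBIT = £9,128,595.60 ÷ £4,959,395.60 = 1.8407.

1.84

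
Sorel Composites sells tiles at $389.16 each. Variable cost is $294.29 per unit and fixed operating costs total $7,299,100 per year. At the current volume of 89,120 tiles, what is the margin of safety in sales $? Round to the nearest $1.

$4,740,780

Unit CM = price − variable cost = $389.16 − $294.29 = $94.87. Break-even units = $7,299,100 ÷ $94.87 = 76,937.92; break-even revenue = 76,937.92 × $389.16 = $29,941,159.02.
Actual sales revenue = 89,120 × $389.16 = $34,681,939.20.
Margin of safety = $34,681,939.20 − $29,941,159.02 = $4,740,780.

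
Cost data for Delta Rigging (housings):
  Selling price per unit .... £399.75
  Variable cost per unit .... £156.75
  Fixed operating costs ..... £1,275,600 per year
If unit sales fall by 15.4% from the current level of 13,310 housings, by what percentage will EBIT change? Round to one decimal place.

At 13,310 units, contribution = 13,310 × £243.00 = £3,234,330.00.
Operating income = contribution − fixed costs = £3,234,330.00 − £1,275,600 = £1,958,730.00.
DOL = contribution ÷ EBIT = £3,234,330.00 ÷ £1,958,730.00 = 1.6512.
So EBIT moves 1.6512 × (-15.4%) = -25.4%.

-25.4%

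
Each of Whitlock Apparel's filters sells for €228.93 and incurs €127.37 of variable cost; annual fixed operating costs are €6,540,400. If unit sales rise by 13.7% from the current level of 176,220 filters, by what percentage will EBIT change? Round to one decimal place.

+21.6%

At 176,220 units, contribution = 176,220 × €101.56 = €17,896,903.20.
Operating income = contribution − fixed costs = €17,896,903.20 − €6,540,400 = €11,356,503.20.
DOL = contribution ÷ EBIT = €17,896,903.20 ÷ €11,356,503.20 = 1.5759.
So EBIT moves 1.5759 × (+13.7%) = +21.6%.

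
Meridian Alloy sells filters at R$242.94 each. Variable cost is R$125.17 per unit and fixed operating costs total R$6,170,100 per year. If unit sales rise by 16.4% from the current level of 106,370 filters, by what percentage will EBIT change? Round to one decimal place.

+32.3%

At 106,370 units, contribution = 106,370 × R$117.77 = R$12,527,194.90.
Subtracting fixed costs: EBIT = R$12,527,194.90 − R$6,170,100 = R$6,357,094.90.
So DOL = total CM / EBIT = R$12,527,194.90 / R$6,357,094.90 = 1.9706.
So EBIT moves 1.9706 × (+16.4%) = +32.3%.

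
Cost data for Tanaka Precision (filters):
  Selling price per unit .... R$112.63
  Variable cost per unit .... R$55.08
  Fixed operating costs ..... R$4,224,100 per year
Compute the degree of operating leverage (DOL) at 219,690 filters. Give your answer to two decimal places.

1.50

Total contribution margin = 219,690 × R$57.55 = R$12,643,159.50.
Subtracting fixed costs: EBIT = R$12,643,159.50 − R$4,224,100 = R$8,419,059.50.
DOL = contribution ÷ EBIT = R$12,643,159.50 ÷ R$8,419,059.50 = 1.5017.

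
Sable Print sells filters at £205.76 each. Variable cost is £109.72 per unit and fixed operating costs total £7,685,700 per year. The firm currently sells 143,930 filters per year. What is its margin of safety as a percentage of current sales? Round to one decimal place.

44.4%

Contribution margin per unit = £205.76 − £109.72 = £96.04. Break-even units = £7,685,700 ÷ £96.04 = 80,026.03; break-even revenue = 80,026.03 × £205.76 = £16,466,156.10.
Actual sales revenue = 143,930 × £205.76 = £29,615,036.80.
Margin of safety = (£29,615,036.80 − £16,466,156.10) ÷ £29,615,036.80 = 44.4%.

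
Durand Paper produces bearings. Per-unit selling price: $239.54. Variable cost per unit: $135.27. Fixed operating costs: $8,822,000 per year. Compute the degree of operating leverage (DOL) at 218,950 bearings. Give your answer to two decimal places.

At 218,950 units, contribution = 218,950 × $104.27 = $22,829,916.50.
EBIT = $22,829,916.50 − $8,822,000 = $14,007,916.50.
Degree of operating leverage = $22,829,916.50 / $14,007,916.50 = 1.6298.

1.63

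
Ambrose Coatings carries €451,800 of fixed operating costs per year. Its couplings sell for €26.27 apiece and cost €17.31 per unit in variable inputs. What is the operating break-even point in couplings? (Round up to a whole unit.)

50,425 couplings

Each unit contributes €26.27 − €17.31 = €8.96.
Break-even volume = fixed costs ÷ CM per unit = €451,800 ÷ €8.96 = 50,424.11, so 50,425 couplings.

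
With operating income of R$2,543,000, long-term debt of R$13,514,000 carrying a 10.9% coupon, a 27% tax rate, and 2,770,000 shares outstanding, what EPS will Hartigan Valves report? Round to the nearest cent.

R$0.28

Pre-tax income = R$2,543,000 − R$1,473,026.00 = R$1,069,974.00.
After tax at 27%: net income = R$1,069,974.00 × 0.73 = R$781,081.02.
Per share: R$781,081.02 / 2,770,000 shares = R$0.28.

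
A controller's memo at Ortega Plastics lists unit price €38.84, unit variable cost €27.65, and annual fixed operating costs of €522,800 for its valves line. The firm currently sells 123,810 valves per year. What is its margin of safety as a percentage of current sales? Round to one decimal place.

Each unit contributes €38.84 − €27.65 = €11.19. Break-even units = €522,800 ÷ €11.19 = 46,720.29; break-even revenue = 46,720.29 × €38.84 = €1,814,615.91.
Actual sales revenue = 123,810 × €38.84 = €4,808,780.40.
Margin of safety = (€4,808,780.40 − €1,814,615.91) ÷ €4,808,780.40 = 62.3%.

62.3%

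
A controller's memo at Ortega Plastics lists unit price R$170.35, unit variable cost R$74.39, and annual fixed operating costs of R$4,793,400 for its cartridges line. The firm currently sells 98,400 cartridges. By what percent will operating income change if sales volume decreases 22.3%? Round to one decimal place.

Total contribution margin = 98,400 × R$95.96 = R$9,442,464.00.
EBIT = R$9,442,464.00 − R$4,793,400 = R$4,649,064.00.
So DOL = total CM / EBIT = R$9,442,464.00 / R$4,649,064.00 = 2.0310.
Operating income changes by 2.0310 × -22.3% = -45.3%.

-45.3%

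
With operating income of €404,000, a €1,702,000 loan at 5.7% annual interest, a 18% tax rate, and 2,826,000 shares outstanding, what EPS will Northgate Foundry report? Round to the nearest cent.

Pre-tax income = €404,000 − €97,014.00 = €306,986.00.
After tax at 18%: net income = €306,986.00 × 0.82 = €251,728.52.
Per share: €251,728.52 / 2,826,000 shares = €0.09.

€0.09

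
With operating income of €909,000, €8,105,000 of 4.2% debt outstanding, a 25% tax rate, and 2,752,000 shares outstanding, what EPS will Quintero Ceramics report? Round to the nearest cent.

Interest = €340,410.00, so EBT = €909,000 − €340,410.00 = €568,590.00.
Net income = €568,590.00 × (1 − 0.25) = €426,442.50.
Per share: €426,442.50 / 2,752,000 shares = €0.15.

€0.15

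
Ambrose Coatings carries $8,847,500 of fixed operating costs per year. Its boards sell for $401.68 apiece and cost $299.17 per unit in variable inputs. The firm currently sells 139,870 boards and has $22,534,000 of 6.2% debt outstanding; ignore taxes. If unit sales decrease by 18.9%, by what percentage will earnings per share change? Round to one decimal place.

-66.2%

Total contribution margin = 139,870 × $102.51 = $14,338,073.70.
EBIT = $14,338,073.70 − $8,847,500 = $5,490,573.70.
Interest = $1,397,108.00, so EBIT − I = $4,093,465.70.
Degree of combined leverage = contribution ÷ (EBIT − I) = $14,338,073.70 ÷ $4,093,465.70 = 3.5027.
%ΔEPS = DCL × %ΔSales = 3.5027 × -18.9% = -66.2%.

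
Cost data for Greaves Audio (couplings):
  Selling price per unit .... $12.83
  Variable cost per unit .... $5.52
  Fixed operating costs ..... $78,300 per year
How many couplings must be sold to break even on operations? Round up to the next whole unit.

10,712 couplings

Contribution margin per unit = $12.83 − $5.52 = $7.31.
Break-even Q = $78,300 / $7.31 = 10,711.35 → 10,712 couplings.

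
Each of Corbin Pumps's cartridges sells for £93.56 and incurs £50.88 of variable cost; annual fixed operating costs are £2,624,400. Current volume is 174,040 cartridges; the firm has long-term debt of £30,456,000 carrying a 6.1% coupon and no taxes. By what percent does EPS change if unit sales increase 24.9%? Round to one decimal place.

Contribution at this volume is 174,040 × £42.68 = £7,428,027.20.
Operating income = contribution − fixed costs = £7,428,027.20 − £2,624,400 = £4,803,627.20.
After interest of £1,857,816.00, pre-tax earnings = £2,945,811.20.
Degree of combined leverage = contribution ÷ (EBIT − I) = £7,428,027.20 ÷ £2,945,811.20 = 2.5216.
%ΔEPS = DCL × %ΔSales = 2.5216 × +24.9% = +62.8%.

+62.8%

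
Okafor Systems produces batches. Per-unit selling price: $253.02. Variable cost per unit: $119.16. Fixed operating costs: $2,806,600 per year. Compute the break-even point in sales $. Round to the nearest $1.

$5,304,990

Contribution margin per unit = $253.02 − $119.16 = $133.86, a CM ratio of $133.86 ÷ $253.02 = 0.5290.
Break-even revenue = fixed costs × price ÷ CM = $2,806,600 × $253.02 ÷ $133.86 = $5,304,990.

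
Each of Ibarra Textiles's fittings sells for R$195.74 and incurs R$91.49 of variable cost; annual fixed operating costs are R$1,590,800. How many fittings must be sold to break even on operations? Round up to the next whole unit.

15,260 fittings

Each unit contributes R$195.74 − R$91.49 = R$104.25.
Units to break even: R$1,590,800 ÷ R$104.25 = 15,259.47, rounded up to 15,260.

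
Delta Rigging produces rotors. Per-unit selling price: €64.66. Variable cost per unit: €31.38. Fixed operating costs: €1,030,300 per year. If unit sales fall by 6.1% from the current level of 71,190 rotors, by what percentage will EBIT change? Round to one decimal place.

-10.8%

Total contribution margin = 71,190 × €33.28 = €2,369,203.20.
Operating income = contribution − fixed costs = €2,369,203.20 − €1,030,300 = €1,338,903.20.
So DOL = total CM / EBIT = €2,369,203.20 / €1,338,903.20 = 1.7695.
%ΔEBIT = DOL × %ΔSales = 1.7695 × -6.1% = -10.8%.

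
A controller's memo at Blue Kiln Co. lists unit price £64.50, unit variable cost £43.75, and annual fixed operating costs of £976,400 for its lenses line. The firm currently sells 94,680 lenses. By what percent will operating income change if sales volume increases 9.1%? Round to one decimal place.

+18.1%

Contribution at this volume is 94,680 × £20.75 = £1,964,610.00.
Subtracting fixed costs: EBIT = £1,964,610.00 − £976,400 = £988,210.00.
DOL = contribution ÷ EBIT = £1,964,610.00 ÷ £988,210.00 = 1.9880.
Operating income changes by 1.9880 × +9.1% = +18.1%.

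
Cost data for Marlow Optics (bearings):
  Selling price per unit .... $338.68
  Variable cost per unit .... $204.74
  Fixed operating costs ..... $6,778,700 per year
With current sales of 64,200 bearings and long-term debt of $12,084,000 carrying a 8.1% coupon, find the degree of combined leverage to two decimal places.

10.22

Contribution at this volume is 64,200 × $133.94 = $8,598,948.00.
Operating income = contribution − fixed costs = $8,598,948.00 − $6,778,700 = $1,820,248.00. Interest = $978,804.00, so EBIT − I = $841,444.00.
Degree of total leverage = total CM / (EBIT − interest) = $8,598,948.00 / $841,444.00 = 10.2193.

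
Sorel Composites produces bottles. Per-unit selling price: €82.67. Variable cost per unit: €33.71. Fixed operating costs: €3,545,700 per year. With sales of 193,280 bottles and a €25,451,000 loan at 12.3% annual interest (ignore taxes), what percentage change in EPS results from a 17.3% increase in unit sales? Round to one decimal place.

Total contribution margin = 193,280 × €48.96 = €9,462,988.80.
Subtracting fixed costs: EBIT = €9,462,988.80 − €3,545,700 = €5,917,288.80.
Interest = €3,130,473.00, so EBIT − I = €2,786,815.80.
Degree of combined leverage = contribution ÷ (EBIT − I) = €9,462,988.80 ÷ €2,786,815.80 = 3.3956.
EPS therefore changes by 3.3956 × (+17.3%) = +58.7%.

+58.7%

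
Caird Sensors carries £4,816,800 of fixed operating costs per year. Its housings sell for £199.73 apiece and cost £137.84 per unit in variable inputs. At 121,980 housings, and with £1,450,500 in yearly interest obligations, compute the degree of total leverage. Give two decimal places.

5.89

Total contribution margin = 121,980 × £61.89 = £7,549,342.20.
EBIT = £7,549,342.20 − £4,816,800 = £2,732,542.20. Interest = £1,450,500.00, so EBIT − I = £1,282,042.20.
Degree of total leverage = total CM / (EBIT − interest) = £7,549,342.20 / £1,282,042.20 = 5.8885.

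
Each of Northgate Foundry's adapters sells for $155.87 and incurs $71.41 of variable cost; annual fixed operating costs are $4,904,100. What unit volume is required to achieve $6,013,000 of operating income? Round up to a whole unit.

Unit CM = price − variable cost = $155.87 − $71.41 = $84.46.
Need Q such that Q × $84.46 − $4,904,100 = $6,013,000, i.e. Q = $10,917,100 / $84.46 = 129,257.64 → 129,258.

129,258 adapters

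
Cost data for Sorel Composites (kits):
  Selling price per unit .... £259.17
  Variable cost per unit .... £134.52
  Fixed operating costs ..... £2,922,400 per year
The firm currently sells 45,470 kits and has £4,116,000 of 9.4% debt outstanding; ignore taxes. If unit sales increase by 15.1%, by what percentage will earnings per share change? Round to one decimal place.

+36.3%

Contribution at this volume is 45,470 × £124.65 = £5,667,835.50.
Operating income = contribution − fixed costs = £5,667,835.50 − £2,922,400 = £2,745,435.50.
After interest of £386,904.00, pre-tax earnings = £2,358,531.50.
Degree of combined leverage = contribution ÷ (EBIT − I) = £5,667,835.50 ÷ £2,358,531.50 = 2.4031.
EPS therefore changes by 2.4031 × (+15.1%) = +36.3%.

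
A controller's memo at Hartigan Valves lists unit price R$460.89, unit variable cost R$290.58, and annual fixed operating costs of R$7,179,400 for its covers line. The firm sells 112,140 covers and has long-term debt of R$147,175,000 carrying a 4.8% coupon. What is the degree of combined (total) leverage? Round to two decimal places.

Total contribution margin = 112,140 × R$170.31 = R$19,098,563.40.
Operating income = contribution − fixed costs = R$19,098,563.40 − R$7,179,400 = R$11,919,163.40. Interest = R$7,064,400.00.
DOL = R$19,098,563.40 ÷ R$11,919,163.40 = 1.6023; DFL = R$11,919,163.40 ÷ R$4,854,763.40 = 2.4551.
Combined leverage = 1.6023 × 2.4551 = 3.9338.

3.93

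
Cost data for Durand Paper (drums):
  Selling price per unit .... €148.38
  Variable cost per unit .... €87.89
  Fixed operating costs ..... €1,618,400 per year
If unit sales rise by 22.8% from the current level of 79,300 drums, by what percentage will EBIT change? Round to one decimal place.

+34.4%

Contribution at this volume is 79,300 × €60.49 = €4,796,857.00.
Subtracting fixed costs: EBIT = €4,796,857.00 − €1,618,400 = €3,178,457.00.
DOL = contribution ÷ EBIT = €4,796,857.00 ÷ €3,178,457.00 = 1.5092.
Operating income changes by 1.5092 × +22.8% = +34.4%.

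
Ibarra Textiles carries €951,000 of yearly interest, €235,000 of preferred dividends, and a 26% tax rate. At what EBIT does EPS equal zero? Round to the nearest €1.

Grossing the preferred dividend up to pre-tax terms: €235,000 / (1 − 0.26) = €317,567.57.
Financial break-even EBIT = interest + D_p ÷ (1 − t) = €951,000 + €317,567.57 = €1,268,567.57.

€1,268,568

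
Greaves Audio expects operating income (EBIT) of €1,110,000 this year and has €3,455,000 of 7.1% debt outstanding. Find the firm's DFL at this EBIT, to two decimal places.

1.28

Interest = €245,305.00.
Degree of financial leverage = EBIT / (EBIT − interest) = €1,110,000 / €864,695.00 = 1.2837.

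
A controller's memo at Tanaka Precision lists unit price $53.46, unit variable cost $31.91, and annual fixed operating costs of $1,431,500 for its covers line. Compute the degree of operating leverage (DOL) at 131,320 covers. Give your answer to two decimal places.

2.02

Total contribution margin = 131,320 × $21.55 = $2,829,946.00.
Subtracting fixed costs: EBIT = $2,829,946.00 − $1,431,500 = $1,398,446.00.
DOL = contribution ÷ EBIT = $2,829,946.00 ÷ $1,398,446.00 = 2.0236.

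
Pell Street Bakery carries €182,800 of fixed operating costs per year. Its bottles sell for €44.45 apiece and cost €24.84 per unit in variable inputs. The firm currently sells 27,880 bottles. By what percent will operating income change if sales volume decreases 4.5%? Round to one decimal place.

-6.8%

Total contribution margin = 27,880 × €19.61 = €546,726.80.
EBIT = €546,726.80 − €182,800 = €363,926.80.
DOL = contribution ÷ EBIT = €546,726.80 ÷ €363,926.80 = 1.5023.
So EBIT moves 1.5023 × (-4.5%) = -6.8%.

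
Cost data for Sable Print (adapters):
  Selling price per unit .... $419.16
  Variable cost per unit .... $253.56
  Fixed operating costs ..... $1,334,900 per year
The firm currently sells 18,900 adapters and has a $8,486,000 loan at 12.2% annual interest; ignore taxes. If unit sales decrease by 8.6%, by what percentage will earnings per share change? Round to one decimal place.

Total contribution margin = 18,900 × $165.60 = $3,129,840.00.
EBIT = $3,129,840.00 − $1,334,900 = $1,794,940.00.
After interest of $1,035,292.00, pre-tax earnings = $759,648.00.
Degree of combined leverage = contribution ÷ (EBIT − I) = $3,129,840.00 ÷ $759,648.00 = 4.1201.
%ΔEPS = DCL × %ΔSales = 4.1201 × -8.6% = -35.4%.

-35.4%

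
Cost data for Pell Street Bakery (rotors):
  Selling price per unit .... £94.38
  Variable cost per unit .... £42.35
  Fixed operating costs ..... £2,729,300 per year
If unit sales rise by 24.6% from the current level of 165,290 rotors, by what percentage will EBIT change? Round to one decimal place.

Total contribution margin = 165,290 × £52.03 = £8,600,038.70.
Subtracting fixed costs: EBIT = £8,600,038.70 − £2,729,300 = £5,870,738.70.
So DOL = total CM / EBIT = £8,600,038.70 / £5,870,738.70 = 1.4649.
Operating income changes by 1.4649 × +24.6% = +36.0%.

+36.0%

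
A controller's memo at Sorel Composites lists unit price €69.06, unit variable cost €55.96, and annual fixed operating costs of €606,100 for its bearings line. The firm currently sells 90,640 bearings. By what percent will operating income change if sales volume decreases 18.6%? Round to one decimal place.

At 90,640 units, contribution = 90,640 × €13.10 = €1,187,384.00.
Operating income = contribution − fixed costs = €1,187,384.00 − €606,100 = €581,284.00.
Degree of operating leverage = €1,187,384.00 / €581,284.00 = 2.0427.
Operating income changes by 2.0427 × -18.6% = -38.0%.

-38.0%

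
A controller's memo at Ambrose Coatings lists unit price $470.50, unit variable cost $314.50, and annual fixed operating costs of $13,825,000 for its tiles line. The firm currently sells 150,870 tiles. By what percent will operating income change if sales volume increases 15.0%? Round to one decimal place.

+36.4%

Total contribution margin = 150,870 × $156.00 = $23,535,720.00.
EBIT = $23,535,720.00 − $13,825,000 = $9,710,720.00.
Degree of operating leverage = $23,535,720.00 / $9,710,720.00 = 2.4237.
Operating income changes by 2.4237 × +15.0% = +36.4%.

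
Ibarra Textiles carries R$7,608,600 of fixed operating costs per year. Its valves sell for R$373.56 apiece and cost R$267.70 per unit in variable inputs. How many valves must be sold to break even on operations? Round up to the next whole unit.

Contribution margin per unit = R$373.56 − R$267.70 = R$105.86.
Break-even Q = R$7,608,600 / R$105.86 = 71,874.17 → 71,875 valves.

71,875 valves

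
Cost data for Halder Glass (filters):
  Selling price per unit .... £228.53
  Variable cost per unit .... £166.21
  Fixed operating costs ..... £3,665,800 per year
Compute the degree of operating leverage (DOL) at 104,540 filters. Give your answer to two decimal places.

Total contribution margin = 104,540 × £62.32 = £6,514,932.80.
EBIT = £6,514,932.80 − £3,665,800 = £2,849,132.80.
Degree of operating leverage = £6,514,932.80 / £2,849,132.80 = 2.2866.

2.29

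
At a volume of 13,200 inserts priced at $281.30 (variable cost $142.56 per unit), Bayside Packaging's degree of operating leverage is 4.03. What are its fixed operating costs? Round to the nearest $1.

Total contribution margin = 13,200 × $138.74 = $1,831,368.00.
Since DOL = CM ÷ EBIT, EBIT = $1,831,368.00 ÷ 4.03 = $454,433.75.
And FC = contribution − EBIT = $1,831,368.00 − $454,433.75 = $1,376,934.

$1,376,934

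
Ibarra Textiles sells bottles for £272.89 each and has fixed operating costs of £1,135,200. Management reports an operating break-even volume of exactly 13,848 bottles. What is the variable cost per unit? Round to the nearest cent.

£190.91

At break-even, FC = Q × (P − VC), so P − VC = £1,135,200 ÷ 13,848 = £81.9757.
Variable cost per unit = £272.89 − £81.9757 = £190.91.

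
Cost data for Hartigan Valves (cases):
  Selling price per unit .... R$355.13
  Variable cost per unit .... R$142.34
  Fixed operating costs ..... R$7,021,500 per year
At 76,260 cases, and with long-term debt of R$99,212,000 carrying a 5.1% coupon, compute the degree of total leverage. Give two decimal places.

3.91

Contribution at this volume is 76,260 × R$212.79 = R$16,227,365.40.
EBIT = R$16,227,365.40 − R$7,021,500 = R$9,205,865.40. Interest = R$5,059,812.00.
DOL = R$16,227,365.40 ÷ R$9,205,865.40 = 1.7627; DFL = R$9,205,865.40 ÷ R$4,146,053.40 = 2.2204.
Combined leverage = 1.7627 × 2.2204 = 3.9139.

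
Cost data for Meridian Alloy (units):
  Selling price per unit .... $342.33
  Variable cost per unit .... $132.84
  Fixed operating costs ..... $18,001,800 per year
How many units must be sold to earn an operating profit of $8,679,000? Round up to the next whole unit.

Each unit contributes $342.33 − $132.84 = $209.49.
Units = (FC + target) / CM = ($18,001,800 + $8,679,000) / $209.49 = 127,360.73, so 127,361 units.

127,361 units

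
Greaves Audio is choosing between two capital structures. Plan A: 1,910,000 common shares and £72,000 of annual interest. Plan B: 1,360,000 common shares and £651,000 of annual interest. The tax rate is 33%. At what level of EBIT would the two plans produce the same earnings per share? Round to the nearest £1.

Set EPS_A = EPS_B: (EBIT − £72,000)(1 − 0.33) ÷ 1,910,000 = (EBIT − £651,000)(1 − 0.33) ÷ 1,360,000.
The (1 − t) factor cancels: (EBIT − 72,000) × 1,360,000 = (EBIT − 651,000) × 1,910,000.
EBIT × (1,910,000 − 1,360,000) = 651,000 × 1,910,000 − 72,000 × 1,360,000 = 1,145,490,000,000, so EBIT = 1,145,490,000,000 ÷ 550,000 = 2,082,709.09.

£2,082,709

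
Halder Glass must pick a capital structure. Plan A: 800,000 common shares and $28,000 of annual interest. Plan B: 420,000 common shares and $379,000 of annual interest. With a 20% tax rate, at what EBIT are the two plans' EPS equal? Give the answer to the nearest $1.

$766,947

Set EPS_A = EPS_B: (EBIT − $28,000)(1 − 0.20) ÷ 800,000 = (EBIT − $379,000)(1 − 0.20) ÷ 420,000.
Cancelling (1 − t) and cross-multiplying: 420,000·(EBIT − 28,000) = 800,000·(EBIT − 379,000).
EBIT × (800,000 − 420,000) = 379,000 × 800,000 − 28,000 × 420,000 = 291,440,000,000, so EBIT = 291,440,000,000 ÷ 380,000 = 766,947.37.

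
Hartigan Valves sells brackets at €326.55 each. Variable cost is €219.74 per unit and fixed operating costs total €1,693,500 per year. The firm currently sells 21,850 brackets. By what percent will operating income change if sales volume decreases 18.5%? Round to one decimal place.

-67.4%

Contribution at this volume is 21,850 × €106.81 = €2,333,798.50.
Operating income = contribution − fixed costs = €2,333,798.50 − €1,693,500 = €640,298.50.
So DOL = total CM / EBIT = €2,333,798.50 / €640,298.50 = 3.6449.
So EBIT moves 3.6449 × (-18.5%) = -67.4%.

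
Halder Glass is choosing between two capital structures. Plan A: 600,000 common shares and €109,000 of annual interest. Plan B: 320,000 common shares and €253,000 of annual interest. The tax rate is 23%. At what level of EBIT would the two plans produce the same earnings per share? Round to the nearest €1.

€417,571

At indifference, (EBIT − 109,000)(1 − t)/600,000 = (EBIT − 253,000)(1 − t)/320,000.
Cancelling (1 − t) and cross-multiplying: 320,000·(EBIT − 109,000) = 600,000·(EBIT − 253,000).
Solving, EBIT = (253,000·600,000 − 109,000·320,000) / (600,000 − 320,000) = 116,920,000,000 / 280,000 = 417,571.43.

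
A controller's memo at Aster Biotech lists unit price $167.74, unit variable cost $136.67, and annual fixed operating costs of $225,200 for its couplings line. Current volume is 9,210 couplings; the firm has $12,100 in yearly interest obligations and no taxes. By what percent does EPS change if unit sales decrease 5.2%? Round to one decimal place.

Contribution at this volume is 9,210 × $31.07 = $286,154.70.
EBIT = $286,154.70 − $225,200 = $60,954.70.
After interest of $12,100.00, pre-tax earnings = $48,854.70.
Degree of combined leverage = contribution ÷ (EBIT − I) = $286,154.70 ÷ $48,854.70 = 5.8573.
EPS therefore changes by 5.8573 × (-5.2%) = -30.5%.

-30.5%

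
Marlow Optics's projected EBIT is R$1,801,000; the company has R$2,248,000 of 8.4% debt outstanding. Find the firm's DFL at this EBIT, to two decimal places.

Annual interest charges come to R$188,832.00.
Degree of financial leverage = EBIT / (EBIT − interest) = R$1,801,000 / R$1,612,168.00 = 1.1171.

1.12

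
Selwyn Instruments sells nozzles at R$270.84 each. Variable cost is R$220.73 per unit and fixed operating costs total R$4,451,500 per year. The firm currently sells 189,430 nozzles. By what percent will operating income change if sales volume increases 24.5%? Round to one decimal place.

+46.1%

Contribution at this volume is 189,430 × R$50.11 = R$9,492,337.30.
Operating income = contribution − fixed costs = R$9,492,337.30 − R$4,451,500 = R$5,040,837.30.
Degree of operating leverage = R$9,492,337.30 / R$5,040,837.30 = 1.8831.
Operating income changes by 1.8831 × +24.5% = +46.1%.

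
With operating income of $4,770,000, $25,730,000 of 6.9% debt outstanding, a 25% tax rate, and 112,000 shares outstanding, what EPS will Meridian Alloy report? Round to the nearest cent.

Pre-tax income = $4,770,000 − $1,775,370.00 = $2,994,630.00.
After tax at 25%: net income = $2,994,630.00 × 0.75 = $2,245,972.50.
EPS = $2,245,972.50 ÷ 112,000 = $20.05.

$20.05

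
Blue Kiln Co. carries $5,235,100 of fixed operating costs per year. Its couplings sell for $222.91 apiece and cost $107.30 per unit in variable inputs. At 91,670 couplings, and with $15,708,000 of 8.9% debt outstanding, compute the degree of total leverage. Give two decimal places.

Total contribution margin = 91,670 × $115.61 = $10,597,968.70.
Subtracting fixed costs: EBIT = $10,597,968.70 − $5,235,100 = $5,362,868.70. Interest = $1,398,012.00.
DOL = $10,597,968.70 ÷ $5,362,868.70 = 1.9762; DFL = $5,362,868.70 ÷ $3,964,856.70 = 1.3526.
Combined leverage = 1.9762 × 1.3526 = 2.6730.

2.67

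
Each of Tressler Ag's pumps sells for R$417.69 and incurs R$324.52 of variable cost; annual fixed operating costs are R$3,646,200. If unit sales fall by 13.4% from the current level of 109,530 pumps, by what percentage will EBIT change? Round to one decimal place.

-20.8%

Contribution at this volume is 109,530 × R$93.17 = R$10,204,910.10.
EBIT = R$10,204,910.10 − R$3,646,200 = R$6,558,710.10.
Degree of operating leverage = R$10,204,910.10 / R$6,558,710.10 = 1.5559.
%ΔEBIT = DOL × %ΔSales = 1.5559 × -13.4% = -20.8%.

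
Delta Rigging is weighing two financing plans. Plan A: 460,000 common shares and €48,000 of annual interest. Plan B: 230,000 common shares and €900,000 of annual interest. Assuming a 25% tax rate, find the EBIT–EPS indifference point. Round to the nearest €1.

At indifference, (EBIT − 48,000)(1 − t)/460,000 = (EBIT − 900,000)(1 − t)/230,000.
Cancelling (1 − t) and cross-multiplying: 230,000·(EBIT − 48,000) = 460,000·(EBIT − 900,000).
EBIT × (460,000 − 230,000) = 900,000 × 460,000 − 48,000 × 230,000 = 402,960,000,000, so EBIT = 402,960,000,000 ÷ 230,000 = 1,752,000.00.

€1,752,000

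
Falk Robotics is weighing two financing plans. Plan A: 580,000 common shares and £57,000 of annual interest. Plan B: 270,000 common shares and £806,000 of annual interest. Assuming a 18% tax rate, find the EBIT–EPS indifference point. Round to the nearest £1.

At indifference, (EBIT − 57,000)(1 − t)/580,000 = (EBIT − 806,000)(1 − t)/270,000.
Cancelling (1 − t) and cross-multiplying: 270,000·(EBIT − 57,000) = 580,000·(EBIT − 806,000).
EBIT × (580,000 − 270,000) = 806,000 × 580,000 − 57,000 × 270,000 = 452,090,000,000, so EBIT = 452,090,000,000 ÷ 310,000 = 1,458,354.84.

£1,458,355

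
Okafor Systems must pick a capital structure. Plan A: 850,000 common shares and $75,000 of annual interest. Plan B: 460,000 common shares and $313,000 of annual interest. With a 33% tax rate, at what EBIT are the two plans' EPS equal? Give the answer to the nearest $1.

Set EPS_A = EPS_B: (EBIT − $75,000)(1 − 0.33) ÷ 850,000 = (EBIT − $313,000)(1 − 0.33) ÷ 460,000.
The (1 − t) factor cancels: (EBIT − 75,000) × 460,000 = (EBIT − 313,000) × 850,000.
EBIT × (850,000 − 460,000) = 313,000 × 850,000 − 75,000 × 460,000 = 231,550,000,000, so EBIT = 231,550,000,000 ÷ 390,000 = 593,717.95.

$593,718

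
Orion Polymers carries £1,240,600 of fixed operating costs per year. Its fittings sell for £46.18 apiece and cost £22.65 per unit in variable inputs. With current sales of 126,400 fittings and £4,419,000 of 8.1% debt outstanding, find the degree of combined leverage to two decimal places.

2.16

Total contribution margin = 126,400 × £23.53 = £2,974,192.00.
Operating income = contribution − fixed costs = £2,974,192.00 − £1,240,600 = £1,733,592.00. Interest = £357,939.00, so EBIT − I = £1,375,653.00.
DCL = contribution ÷ (EBIT − I) = £2,974,192.00 ÷ £1,375,653.00 = 2.1620.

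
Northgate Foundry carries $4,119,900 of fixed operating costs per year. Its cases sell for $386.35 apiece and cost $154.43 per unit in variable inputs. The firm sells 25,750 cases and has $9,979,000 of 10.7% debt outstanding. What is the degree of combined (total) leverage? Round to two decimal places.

7.61

At 25,750 units, contribution = 25,750 × $231.92 = $5,971,940.00.
EBIT = $5,971,940.00 − $4,119,900 = $1,852,040.00. Interest = $1,067,753.00.
DOL = $5,971,940.00 ÷ $1,852,040.00 = 3.2245; DFL = $1,852,040.00 ÷ $784,287.00 = 2.3614.
Combined leverage = 3.2245 × 2.3614 = 7.6143.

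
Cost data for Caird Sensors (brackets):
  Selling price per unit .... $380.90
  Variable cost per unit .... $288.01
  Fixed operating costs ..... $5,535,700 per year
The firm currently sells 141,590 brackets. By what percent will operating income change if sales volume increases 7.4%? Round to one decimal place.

Total contribution margin = 141,590 × $92.89 = $13,152,295.10.
Operating income = contribution − fixed costs = $13,152,295.10 − $5,535,700 = $7,616,595.10.
So DOL = total CM / EBIT = $13,152,295.10 / $7,616,595.10 = 1.7268.
Operating income changes by 1.7268 × +7.4% = +12.8%.

+12.8%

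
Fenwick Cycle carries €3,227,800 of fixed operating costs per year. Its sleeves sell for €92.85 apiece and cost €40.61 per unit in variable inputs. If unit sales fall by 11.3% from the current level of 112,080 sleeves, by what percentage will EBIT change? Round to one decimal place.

-25.2%

Contribution at this volume is 112,080 × €52.24 = €5,855,059.20.
Operating income = contribution − fixed costs = €5,855,059.20 − €3,227,800 = €2,627,259.20.
DOL = contribution ÷ EBIT = €5,855,059.20 ÷ €2,627,259.20 = 2.2286.
So EBIT moves 2.2286 × (-11.3%) = -25.2%.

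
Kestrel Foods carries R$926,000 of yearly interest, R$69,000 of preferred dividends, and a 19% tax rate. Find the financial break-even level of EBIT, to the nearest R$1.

Preferred dividends are paid after tax, so their pre-tax equivalent is R$69,000 ÷ (1 − 0.19) = R$85,185.19.
EPS = 0 when EBIT covers interest plus the pre-tax preferred burden: R$926,000 + R$85,185.19 = R$1,011,185.19.

R$1,011,185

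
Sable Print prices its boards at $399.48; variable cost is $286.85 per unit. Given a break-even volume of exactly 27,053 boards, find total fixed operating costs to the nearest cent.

Each unit contributes $399.48 − $286.85 = $112.63.
Fixed costs = break-even units × CM = 27,053 × $112.63 = $3,046,979.39.

$3,046,979.39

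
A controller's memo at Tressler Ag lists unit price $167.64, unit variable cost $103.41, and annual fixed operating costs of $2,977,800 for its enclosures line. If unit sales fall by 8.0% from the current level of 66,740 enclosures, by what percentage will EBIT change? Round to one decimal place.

Contribution at this volume is 66,740 × $64.23 = $4,286,710.20.
EBIT = $4,286,710.20 − $2,977,800 = $1,308,910.20.
DOL = contribution ÷ EBIT = $4,286,710.20 ÷ $1,308,910.20 = 3.2750.
So EBIT moves 3.2750 × (-8.0%) = -26.2%.

-26.2%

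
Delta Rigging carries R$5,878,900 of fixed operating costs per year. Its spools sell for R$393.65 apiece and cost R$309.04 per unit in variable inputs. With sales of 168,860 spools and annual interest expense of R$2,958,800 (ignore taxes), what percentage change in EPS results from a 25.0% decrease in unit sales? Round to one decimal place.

-65.5%

Total contribution margin = 168,860 × R$84.61 = R$14,287,244.60.
EBIT = R$14,287,244.60 − R$5,878,900 = R$8,408,344.60.
Interest = R$2,958,800.00, so EBIT − I = R$5,449,544.60.
DCL = total CM / (EBIT − I) = R$14,287,244.60 / R$5,449,544.60 = 2.6217.
EPS therefore changes by 2.6217 × (-25.0%) = -65.5%.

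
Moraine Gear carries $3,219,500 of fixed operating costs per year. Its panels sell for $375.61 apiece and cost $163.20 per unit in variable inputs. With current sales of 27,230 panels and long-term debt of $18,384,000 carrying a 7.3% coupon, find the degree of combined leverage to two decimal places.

At 27,230 units, contribution = 27,230 × $212.41 = $5,783,924.30.
Operating income = contribution − fixed costs = $5,783,924.30 − $3,219,500 = $2,564,424.30. Interest = $1,342,032.00.
DOL = $5,783,924.30 ÷ $2,564,424.30 = 2.2554; DFL = $2,564,424.30 ÷ $1,222,392.30 = 2.0979.
DCL = DOL × DFL = 2.2554 × 2.0979 = 4.7316.

4.73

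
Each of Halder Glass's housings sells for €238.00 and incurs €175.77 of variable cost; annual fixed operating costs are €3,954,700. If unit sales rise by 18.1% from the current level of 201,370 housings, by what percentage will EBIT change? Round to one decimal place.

At 201,370 units, contribution = 201,370 × €62.23 = €12,531,255.10.
Subtracting fixed costs: EBIT = €12,531,255.10 − €3,954,700 = €8,576,555.10.
So DOL = total CM / EBIT = €12,531,255.10 / €8,576,555.10 = 1.4611.
Operating income changes by 1.4611 × +18.1% = +26.4%.

+26.4%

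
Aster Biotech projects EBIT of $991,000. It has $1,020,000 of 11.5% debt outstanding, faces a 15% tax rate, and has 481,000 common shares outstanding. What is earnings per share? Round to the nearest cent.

$1.54

Interest = $117,300.00, so EBT = $991,000 − $117,300.00 = $873,700.00.
Net income = $873,700.00 × (1 − 0.15) = $742,645.00.
EPS = $742,645.00 ÷ 481,000 = $1.54.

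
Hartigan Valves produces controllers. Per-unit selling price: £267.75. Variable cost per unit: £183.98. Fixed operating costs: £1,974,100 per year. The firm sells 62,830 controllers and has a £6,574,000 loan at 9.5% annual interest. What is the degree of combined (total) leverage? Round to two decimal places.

1.98

Total contribution margin = 62,830 × £83.77 = £5,263,269.10.
EBIT = £5,263,269.10 − £1,974,100 = £3,289,169.10. Interest = £624,530.00.
DOL = £5,263,269.10 ÷ £3,289,169.10 = 1.6002; DFL = £3,289,169.10 ÷ £2,664,639.10 = 1.2344.
DCL = DOL × DFL = 1.6002 × 1.2344 = 1.9753.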